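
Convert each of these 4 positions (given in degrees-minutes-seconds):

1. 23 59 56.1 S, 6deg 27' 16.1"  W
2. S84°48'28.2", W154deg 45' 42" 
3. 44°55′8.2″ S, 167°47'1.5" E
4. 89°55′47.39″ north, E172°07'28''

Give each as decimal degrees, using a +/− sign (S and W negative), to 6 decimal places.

Point 1:
  Lat: 59′ + 56.1″ = 59.93500′; 23 + 59.93500/60 = 23.9989167
  S ⇒ negate
  λ: 27′ + 16.1″ = 27.26833′; 6 + 27.26833/60 = 6.4544722
  W → negative
Point 2:
  Lat: 84 + 48/60 + 28.2/3600 = 84.8078333
  S → negative
  Longitude: 45′ + 42″ = 45.70000′; 154 + 45.70000/60 = 154.7616667
  W ⇒ negate
Point 3:
  φ: 44° + 55/60 + 8.2/3600 = 44 + 0.916667 + 0.002278 = 44.9189444
  S ⇒ negate
  Longitude: 47′ + 1.5″ = 47.02500′; 167 + 47.02500/60 = 167.7837500
  E ⇒ keep positive
Point 4:
  Lat: 55′ + 47.39″ = 55.78983′; 89 + 55.78983/60 = 89.9298306
  N ⇒ keep positive
  Lon: 172 + 7/60 + 28/3600 = 172.1244444
  E → positive

1. -23.998917, -6.454472
2. -84.807833, -154.761667
3. -44.918944, 167.783750
4. 89.929831, 172.124444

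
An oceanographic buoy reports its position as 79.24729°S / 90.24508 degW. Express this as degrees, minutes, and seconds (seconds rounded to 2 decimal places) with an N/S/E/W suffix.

79°14′50.24″ S, 90°14′42.29″ W

φ: 0.247290 × 60 = 14.83740′ → 14′, remainder × 60 = 50.2440″
λ: 0.245080° → 14.70480′; 0.70480 × 60 = 42.2880″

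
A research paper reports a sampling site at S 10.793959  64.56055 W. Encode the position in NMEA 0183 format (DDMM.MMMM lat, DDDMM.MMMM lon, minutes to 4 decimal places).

1047.6375,S / 06433.6330,W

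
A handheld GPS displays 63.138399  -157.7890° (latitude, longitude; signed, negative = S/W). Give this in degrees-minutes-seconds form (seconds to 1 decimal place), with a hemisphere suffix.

63°08′18.2″ N, 157°47′20.4″ W

Latitude: whole degrees 63; 8.30394′ → 8′ and 18.236″
Longitude is negative → W; |value| = 157.789000
λ: whole degrees 157; 47.34000′ → 47′ and 20.400″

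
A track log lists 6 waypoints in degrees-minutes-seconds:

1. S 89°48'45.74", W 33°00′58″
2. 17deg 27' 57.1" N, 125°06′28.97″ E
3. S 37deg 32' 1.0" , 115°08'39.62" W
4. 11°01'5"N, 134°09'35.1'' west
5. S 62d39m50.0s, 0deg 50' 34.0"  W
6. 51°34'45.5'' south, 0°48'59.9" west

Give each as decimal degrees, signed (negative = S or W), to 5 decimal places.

1. -89.81271, -33.01611
2. 17.46586, 125.10805
3. -37.53361, -115.14434
4. 11.01806, -134.15975
5. -62.66389, -0.84278
6. -51.57931, -0.81664

Point 1:
  Latitude: 48′ + 45.74″ = 48.76233′; 89 + 48.76233/60 = 89.812706
  hemisphere S, so the sign is −
  λ: 0′ + 58″ = 0.96667′; 33 + 0.96667/60 = 33.016111
  W → negative
Point 2:
  φ: 17° + 27/60 + 57.1/3600 = 17 + 0.450000 + 0.015861 = 17.465861
  N → positive
  Longitude: 125 + 6/60 + 28.97/3600 = 125.108047
  E → positive
Point 3:
  Lat: 37 + 32/60 + 1/3600 = 37.533611
  S ⇒ negate
  λ: 115 + 8/60 + 39.62/3600 = 115.144339
  W → negative
Point 4:
  φ: 1′ + 5″ = 1.08333′; 11 + 1.08333/60 = 11.018056
  N → positive
  Longitude: 134 + 9/60 + 35.1/3600 = 134.159750
  hemisphere W, so the sign is −
Point 5:
  Latitude: 62° + 39/60 + 50/3600 = 62 + 0.650000 + 0.013889 = 62.663889
  hemisphere S, so the sign is −
  Longitude: 0 + 50/60 + 34/3600 = 0.842778
  W → negative
Point 6:
  Latitude: 51° + 34/60 + 45.5/3600 = 51 + 0.566667 + 0.012639 = 51.579306
  S → negative
  Longitude: 0° + 48/60 + 59.9/3600 = 0 + 0.800000 + 0.016639 = 0.816639
  hemisphere W, so the sign is −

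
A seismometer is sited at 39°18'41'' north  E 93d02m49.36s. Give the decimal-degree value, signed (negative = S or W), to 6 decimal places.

Lat: 39° + 18/60 + 41/3600 = 39 + 0.300000 + 0.011389 = 39.3113889
N ⇒ keep positive
Longitude: 93° + 2/60 + 49.36/3600 = 93 + 0.033333 + 0.013711 = 93.0470444
E → positive

39.311389, 93.047044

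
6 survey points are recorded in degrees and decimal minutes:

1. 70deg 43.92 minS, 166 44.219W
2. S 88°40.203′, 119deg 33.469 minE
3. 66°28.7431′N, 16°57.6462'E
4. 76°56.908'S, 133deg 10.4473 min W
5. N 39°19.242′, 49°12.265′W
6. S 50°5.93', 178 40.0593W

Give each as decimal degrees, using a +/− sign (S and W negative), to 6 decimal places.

Point 1:
  Lat: 70 + 43.92/60 = 70.7320000
  S → negative
  λ: 44.219′ = 0.736983°; total 166.7369833
  W ⇒ negate
Point 2:
  Lat: 40.203′ = 0.670050°; total 88.6700500
  S ⇒ negate
  Lon: 33.469′ = 0.557817°; total 119.5578167
  E ⇒ keep positive
Point 3:
  Lat: 66 + 28.7431/60 = 66.4790517
  N → positive
  Lon: 57.6462′ = 0.960770°; total 16.9607700
  E → positive
Point 4:
  Lat: 76 + 56.908/60 = 76.9484667
  S → negative
  λ: 10.4473′ = 0.174122°; total 133.1741217
  hemisphere W, so the sign is −
Point 5:
  φ: 39 + 19.242/60 = 39.3207000
  N ⇒ keep positive
  Lon: 49 + 12.265/60 = 49.2044167
  hemisphere W, so the sign is −
Point 6:
  Lat: 5.93′ = 0.098833°; total 50.0988333
  S ⇒ negate
  Longitude: 40.0593′ = 0.667655°; total 178.6676550
  hemisphere W, so the sign is −

1. -70.732000, -166.736983
2. -88.670050, 119.557817
3. 66.479052, 16.960770
4. -76.948467, -133.174122
5. 39.320700, -49.204417
6. -50.098833, -178.667655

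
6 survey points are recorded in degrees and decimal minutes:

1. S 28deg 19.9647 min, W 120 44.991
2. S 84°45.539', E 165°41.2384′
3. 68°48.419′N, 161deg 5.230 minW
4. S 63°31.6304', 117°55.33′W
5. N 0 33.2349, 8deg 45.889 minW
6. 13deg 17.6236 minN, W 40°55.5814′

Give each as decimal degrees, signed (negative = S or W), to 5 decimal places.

Point 1:
  Lat: 28 + 19.9647/60 = 28.332745
  S ⇒ negate
  λ: 120 + 44.991/60 = 120.749850
  W ⇒ negate
Point 2:
  Latitude: 84 + 45.539/60 = 84.758983
  hemisphere S, so the sign is −
  Lon: 165 + 41.2384/60 = 165.687307
  E → positive
Point 3:
  Lat: 68 + 48.419/60 = 68.806983
  N ⇒ keep positive
  Lon: 5.23′ = 0.087167°; total 161.087167
  hemisphere W, so the sign is −
Point 4:
  Lat: 63 + 31.6304/60 = 63.527173
  hemisphere S, so the sign is −
  Lon: 55.33′ = 0.922167°; total 117.922167
  hemisphere W, so the sign is −
Point 5:
  Lat: 33.2349′ = 0.553915°; total 0.553915
  N → positive
  Longitude: 45.889′ = 0.764817°; total 8.764817
  W → negative
Point 6:
  φ: 17.6236′ = 0.293727°; total 13.293727
  N ⇒ keep positive
  Longitude: 40 + 55.5814/60 = 40.926357
  W ⇒ negate

1. -28.33275, -120.74985
2. -84.75898, 165.68731
3. 68.80698, -161.08717
4. -63.52717, -117.92217
5. 0.55392, -8.76482
6. 13.29373, -40.92636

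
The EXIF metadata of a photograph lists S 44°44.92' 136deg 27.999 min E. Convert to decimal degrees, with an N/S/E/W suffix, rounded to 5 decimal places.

44.74867° S, 136.46665° E

φ: 44.92′ = 0.748667°; total 44.748667
λ: 136 + 27.999/60 = 136.466650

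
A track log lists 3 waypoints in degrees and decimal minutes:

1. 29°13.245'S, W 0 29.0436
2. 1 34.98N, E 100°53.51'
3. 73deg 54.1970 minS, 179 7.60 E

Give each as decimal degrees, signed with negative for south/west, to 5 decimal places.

1. -29.22075, -0.48406
2. 1.58300, 100.89183
3. -73.90328, 179.12667

Point 1:
  Lat: 13.245′ = 0.220750°; total 29.220750
  hemisphere S, so the sign is −
  Lon: 29.0436′ = 0.484060°; total 0.484060
  W ⇒ negate
Point 2:
  Lat: 1 + 34.98/60 = 1.583000
  N ⇒ keep positive
  Longitude: 53.51′ = 0.891833°; total 100.891833
  E ⇒ keep positive
Point 3:
  Latitude: 73 + 54.197/60 = 73.903283
  S → negative
  Lon: 7.6′ = 0.126667°; total 179.126667
  E → positive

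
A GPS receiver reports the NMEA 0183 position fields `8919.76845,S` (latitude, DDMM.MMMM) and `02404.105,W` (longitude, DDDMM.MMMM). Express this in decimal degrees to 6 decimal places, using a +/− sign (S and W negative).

-89.329474, -24.068417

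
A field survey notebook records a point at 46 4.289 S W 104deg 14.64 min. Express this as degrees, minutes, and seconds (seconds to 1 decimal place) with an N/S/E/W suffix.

46°04′17.3″ S, 104°14′38.4″ W

Lat: fractional minutes 0.28900 × 60 = 17.340″
λ: 14.64000′ → 14′ and 0.64000 × 60 = 38.400″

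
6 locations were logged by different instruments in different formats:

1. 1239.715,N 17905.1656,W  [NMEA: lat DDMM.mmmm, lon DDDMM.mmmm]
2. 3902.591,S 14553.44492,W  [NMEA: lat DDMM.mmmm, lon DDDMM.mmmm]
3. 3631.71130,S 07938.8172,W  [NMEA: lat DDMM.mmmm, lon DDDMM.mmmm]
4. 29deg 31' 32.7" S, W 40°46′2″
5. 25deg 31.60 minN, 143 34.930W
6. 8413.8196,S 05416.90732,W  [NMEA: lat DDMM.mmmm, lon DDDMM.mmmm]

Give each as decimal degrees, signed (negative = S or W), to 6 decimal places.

1. 12.661917, -179.086093
2. -39.043183, -145.890749
3. -36.528522, -79.646953
4. -29.525750, -40.767222
5. 25.526667, -143.582167
6. -84.230327, -54.281789

Point 1:
  Lat: split at 2 digits → 12° and 39.715′; 12 + 39.715/60 = 12.6619167
  N ⇒ keep positive
  Longitude: split at 3 digits → 179° and 5.1656′; 179 + 5.1656/60 = 179.0860933
  W ⇒ negate
Point 2:
  Latitude: degrees = first 2 digits = 39, minutes = 2.591; 39 + 2.591/60 = 39.0431833
  hemisphere S, so the sign is −
  λ: degrees = first 3 digits = 145, minutes = 53.44492; 145 + 53.44492/60 = 145.8907487
  W → negative
Point 3:
  φ: split at 2 digits → 36° and 31.7113′; 36 + 31.7113/60 = 36.5285217
  S ⇒ negate
  λ: degrees = first 3 digits = 79, minutes = 38.8172; 79 + 38.8172/60 = 79.6469533
  hemisphere W, so the sign is −
Point 4:
  Lat: 29 + 31/60 + 32.7/3600 = 29.5257500
  S → negative
  Lon: 40° + 46/60 + 2/3600 = 40 + 0.766667 + 0.000556 = 40.7672222
  hemisphere W, so the sign is −
Point 5:
  φ: 31.6′ = 0.526667°; total 25.5266667
  N → positive
  Lon: 143 + 34.93/60 = 143.5821667
  hemisphere W, so the sign is −
Point 6:
  φ: split at 2 digits → 84° and 13.8196′; 84 + 13.8196/60 = 84.2303267
  S → negative
  λ: degrees = first 3 digits = 54, minutes = 16.90732; 54 + 16.90732/60 = 54.2817887
  W ⇒ negate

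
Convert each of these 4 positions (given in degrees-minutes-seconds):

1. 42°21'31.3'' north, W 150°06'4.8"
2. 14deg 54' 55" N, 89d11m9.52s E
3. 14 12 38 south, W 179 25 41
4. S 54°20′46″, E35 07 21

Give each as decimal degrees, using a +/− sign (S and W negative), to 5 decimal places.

1. 42.35869, -150.10133
2. 14.91528, 89.18598
3. -14.21056, -179.42806
4. -54.34611, 35.12250

Point 1:
  Lat: 21′ + 31.3″ = 21.52167′; 42 + 21.52167/60 = 42.358694
  N → positive
  λ: 150 + 6/60 + 4.8/3600 = 150.101333
  W → negative
Point 2:
  Lat: 14° + 54/60 + 55/3600 = 14 + 0.900000 + 0.015278 = 14.915278
  N ⇒ keep positive
  λ: 89 + 11/60 + 9.52/3600 = 89.185978
  E → positive
Point 3:
  Latitude: 14° + 12/60 + 38/3600 = 14 + 0.200000 + 0.010556 = 14.210556
  hemisphere S, so the sign is −
  Longitude: 25′ + 41″ = 25.68333′; 179 + 25.68333/60 = 179.428056
  W → negative
Point 4:
  Lat: 54° + 20/60 + 46/3600 = 54 + 0.333333 + 0.012778 = 54.346111
  S → negative
  λ: 7′ + 21″ = 7.35000′; 35 + 7.35000/60 = 35.122500
  E ⇒ keep positive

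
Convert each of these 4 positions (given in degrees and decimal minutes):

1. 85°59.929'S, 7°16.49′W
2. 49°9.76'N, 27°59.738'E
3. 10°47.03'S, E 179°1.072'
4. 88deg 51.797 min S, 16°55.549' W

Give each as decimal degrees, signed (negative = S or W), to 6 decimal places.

Point 1:
  Latitude: 59.929′ = 0.998817°; total 85.9988167
  hemisphere S, so the sign is −
  λ: 16.49′ = 0.274833°; total 7.2748333
  W → negative
Point 2:
  φ: 9.76′ = 0.162667°; total 49.1626667
  N → positive
  Longitude: 59.738′ = 0.995633°; total 27.9956333
  E ⇒ keep positive
Point 3:
  Latitude: 10 + 47.03/60 = 10.7838333
  S → negative
  Longitude: 1.072′ = 0.017867°; total 179.0178667
  E ⇒ keep positive
Point 4:
  Lat: 51.797′ = 0.863283°; total 88.8632833
  hemisphere S, so the sign is −
  Lon: 55.549′ = 0.925817°; total 16.9258167
  W ⇒ negate

1. -85.998817, -7.274833
2. 49.162667, 27.995633
3. -10.783833, 179.017867
4. -88.863283, -16.925817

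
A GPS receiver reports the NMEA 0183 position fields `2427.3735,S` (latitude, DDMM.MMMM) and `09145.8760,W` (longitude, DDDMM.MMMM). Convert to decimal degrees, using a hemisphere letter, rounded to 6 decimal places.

24.456225° S, 91.764600° W

Latitude: split at 2 digits → 24° and 27.3735′; 24 + 27.3735/60 = 24.4562250
Longitude: degrees = first 3 digits = 91, minutes = 45.876; 91 + 45.876/60 = 91.7646000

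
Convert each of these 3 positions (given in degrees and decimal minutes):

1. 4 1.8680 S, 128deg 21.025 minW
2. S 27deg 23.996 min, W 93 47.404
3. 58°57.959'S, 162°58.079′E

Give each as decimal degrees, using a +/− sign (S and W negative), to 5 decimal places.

Point 1:
  φ: 1.868′ = 0.031133°; total 4.031133
  hemisphere S, so the sign is −
  Lon: 21.025′ = 0.350417°; total 128.350417
  W → negative
Point 2:
  φ: 23.996′ = 0.399933°; total 27.399933
  S ⇒ negate
  λ: 93 + 47.404/60 = 93.790067
  hemisphere W, so the sign is −
Point 3:
  Latitude: 58 + 57.959/60 = 58.965983
  S → negative
  Longitude: 58.079′ = 0.967983°; total 162.967983
  E ⇒ keep positive

1. -4.03113, -128.35042
2. -27.39993, -93.79007
3. -58.96598, 162.96798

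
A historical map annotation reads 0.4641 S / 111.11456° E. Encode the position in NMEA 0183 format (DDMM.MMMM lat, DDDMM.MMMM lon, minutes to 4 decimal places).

0027.8460,S / 11106.8736,E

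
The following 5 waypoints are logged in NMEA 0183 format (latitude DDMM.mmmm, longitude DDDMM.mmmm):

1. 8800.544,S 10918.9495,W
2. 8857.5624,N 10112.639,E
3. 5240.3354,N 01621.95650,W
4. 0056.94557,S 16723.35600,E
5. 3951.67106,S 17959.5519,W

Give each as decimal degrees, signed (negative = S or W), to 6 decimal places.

1. -88.009067, -109.315825
2. 88.959373, 101.210650
3. 52.672257, -16.365942
4. -0.949093, 167.389267
5. -39.861184, -179.992532

Point 1:
  Latitude: degrees = first 2 digits = 88, minutes = 0.544; 88 + 0.544/60 = 88.0090667
  S ⇒ negate
  Longitude: degrees = first 3 digits = 109, minutes = 18.9495; 109 + 18.9495/60 = 109.3158250
  W ⇒ negate
Point 2:
  Latitude: split at 2 digits → 88° and 57.5624′; 88 + 57.5624/60 = 88.9593733
  N → positive
  Longitude: split at 3 digits → 101° and 12.639′; 101 + 12.639/60 = 101.2106500
  E ⇒ keep positive
Point 3:
  Lat: degrees = first 2 digits = 52, minutes = 40.3354; 52 + 40.3354/60 = 52.6722567
  N → positive
  Lon: degrees = first 3 digits = 16, minutes = 21.9565; 16 + 21.9565/60 = 16.3659417
  W ⇒ negate
Point 4:
  Lat: degrees = first 2 digits = 0, minutes = 56.94557; 0 + 56.94557/60 = 0.9490928
  S ⇒ negate
  λ: split at 3 digits → 167° and 23.356′; 167 + 23.356/60 = 167.3892667
  E → positive
Point 5:
  φ: split at 2 digits → 39° and 51.67106′; 39 + 51.67106/60 = 39.8611843
  S → negative
  Longitude: degrees = first 3 digits = 179, minutes = 59.5519; 179 + 59.5519/60 = 179.9925317
  W → negative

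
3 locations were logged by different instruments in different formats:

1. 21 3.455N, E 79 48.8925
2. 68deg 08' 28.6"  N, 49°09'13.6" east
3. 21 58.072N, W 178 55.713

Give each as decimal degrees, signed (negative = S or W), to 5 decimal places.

Point 1:
  Latitude: 3.455′ = 0.057583°; total 21.057583
  N → positive
  Lon: 79 + 48.8925/60 = 79.814875
  E ⇒ keep positive
Point 2:
  Latitude: 8′ + 28.6″ = 8.47667′; 68 + 8.47667/60 = 68.141278
  N ⇒ keep positive
  Longitude: 49° + 9/60 + 13.6/3600 = 49 + 0.150000 + 0.003778 = 49.153778
  E → positive
Point 3:
  φ: 58.072′ = 0.967867°; total 21.967867
  N → positive
  Longitude: 55.713′ = 0.928550°; total 178.928550
  W → negative

1. 21.05758, 79.81488
2. 68.14128, 49.15378
3. 21.96787, -178.92855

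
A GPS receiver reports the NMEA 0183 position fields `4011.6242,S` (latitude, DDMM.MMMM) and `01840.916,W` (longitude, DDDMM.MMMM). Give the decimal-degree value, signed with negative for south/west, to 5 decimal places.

-40.19374, -18.68193

Lat: split at 2 digits → 40° and 11.6242′; 40 + 11.6242/60 = 40.193737
hemisphere S, so the sign is −
Longitude: degrees = first 3 digits = 18, minutes = 40.916; 18 + 40.916/60 = 18.681933
W ⇒ negate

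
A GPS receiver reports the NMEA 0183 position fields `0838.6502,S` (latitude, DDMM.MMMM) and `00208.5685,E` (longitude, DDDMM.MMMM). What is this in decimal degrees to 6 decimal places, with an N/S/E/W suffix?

Lat: split at 2 digits → 08° and 38.6502′; 8 + 38.6502/60 = 8.6441700
Longitude: split at 3 digits → 002° and 8.5685′; 2 + 8.5685/60 = 2.1428083

8.644170° S, 2.142808° E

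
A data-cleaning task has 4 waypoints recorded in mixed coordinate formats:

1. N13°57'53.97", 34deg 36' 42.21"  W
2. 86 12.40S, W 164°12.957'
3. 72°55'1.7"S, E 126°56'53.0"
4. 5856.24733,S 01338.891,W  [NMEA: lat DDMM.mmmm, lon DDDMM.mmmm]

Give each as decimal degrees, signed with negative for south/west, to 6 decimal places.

Point 1:
  Lat: 13 + 57/60 + 53.97/3600 = 13.9649917
  N ⇒ keep positive
  Lon: 34° + 36/60 + 42.21/3600 = 34 + 0.600000 + 0.011725 = 34.6117250
  W → negative
Point 2:
  φ: 12.4′ = 0.206667°; total 86.2066667
  S ⇒ negate
  Longitude: 164 + 12.957/60 = 164.2159500
  W ⇒ negate
Point 3:
  Lat: 55′ + 1.7″ = 55.02833′; 72 + 55.02833/60 = 72.9171389
  hemisphere S, so the sign is −
  Lon: 126° + 56/60 + 53/3600 = 126 + 0.933333 + 0.014722 = 126.9480556
  E ⇒ keep positive
Point 4:
  Latitude: degrees = first 2 digits = 58, minutes = 56.24733; 58 + 56.24733/60 = 58.9374555
  S → negative
  λ: degrees = first 3 digits = 13, minutes = 38.891; 13 + 38.891/60 = 13.6481833
  W ⇒ negate

1. 13.964992, -34.611725
2. -86.206667, -164.215950
3. -72.917139, 126.948056
4. -58.937456, -13.648183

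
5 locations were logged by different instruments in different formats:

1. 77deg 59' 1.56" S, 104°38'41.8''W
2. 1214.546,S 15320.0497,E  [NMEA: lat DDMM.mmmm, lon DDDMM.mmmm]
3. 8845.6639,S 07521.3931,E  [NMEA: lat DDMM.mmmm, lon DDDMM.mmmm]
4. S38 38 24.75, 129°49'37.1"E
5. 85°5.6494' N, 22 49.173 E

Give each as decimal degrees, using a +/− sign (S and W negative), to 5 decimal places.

1. -77.98377, -104.64494
2. -12.24243, 153.33416
3. -88.76107, 75.35655
4. -38.64021, 129.82697
5. 85.09416, 22.81955

Point 1:
  Lat: 77 + 59/60 + 1.56/3600 = 77.983767
  hemisphere S, so the sign is −
  Longitude: 104 + 38/60 + 41.8/3600 = 104.644944
  W ⇒ negate
Point 2:
  Lat: split at 2 digits → 12° and 14.546′; 12 + 14.546/60 = 12.242433
  S ⇒ negate
  λ: split at 3 digits → 153° and 20.0497′; 153 + 20.0497/60 = 153.334162
  E → positive
Point 3:
  φ: degrees = first 2 digits = 88, minutes = 45.6639; 88 + 45.6639/60 = 88.761065
  S → negative
  λ: degrees = first 3 digits = 75, minutes = 21.3931; 75 + 21.3931/60 = 75.356552
  E ⇒ keep positive
Point 4:
  Latitude: 38′ + 24.75″ = 38.41250′; 38 + 38.41250/60 = 38.640208
  S → negative
  Longitude: 129° + 49/60 + 37.1/3600 = 129 + 0.816667 + 0.010306 = 129.826972
  E → positive
Point 5:
  Latitude: 85 + 5.6494/60 = 85.094157
  N → positive
  λ: 22 + 49.173/60 = 22.819550
  E ⇒ keep positive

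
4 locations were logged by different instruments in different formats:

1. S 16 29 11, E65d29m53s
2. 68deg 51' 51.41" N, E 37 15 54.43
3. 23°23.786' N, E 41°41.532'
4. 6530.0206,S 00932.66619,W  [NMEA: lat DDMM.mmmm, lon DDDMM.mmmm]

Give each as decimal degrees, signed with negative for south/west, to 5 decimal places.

1. -16.48639, 65.49806
2. 68.86428, 37.26512
3. 23.39643, 41.69220
4. -65.50034, -9.54444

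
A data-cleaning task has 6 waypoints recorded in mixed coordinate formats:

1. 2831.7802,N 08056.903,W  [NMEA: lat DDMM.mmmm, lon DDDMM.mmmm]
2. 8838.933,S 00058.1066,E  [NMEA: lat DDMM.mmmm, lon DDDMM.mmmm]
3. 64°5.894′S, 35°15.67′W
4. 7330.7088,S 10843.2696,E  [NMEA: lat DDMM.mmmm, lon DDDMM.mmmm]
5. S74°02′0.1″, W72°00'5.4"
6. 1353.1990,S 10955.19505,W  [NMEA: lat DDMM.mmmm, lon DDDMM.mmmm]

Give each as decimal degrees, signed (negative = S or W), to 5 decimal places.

1. 28.52967, -80.94838
2. -88.64888, 0.96844
3. -64.09823, -35.26117
4. -73.51181, 108.72116
5. -74.03336, -72.00150
6. -13.88665, -109.91992

Point 1:
  φ: split at 2 digits → 28° and 31.7802′; 28 + 31.7802/60 = 28.529670
  N ⇒ keep positive
  λ: degrees = first 3 digits = 80, minutes = 56.903; 80 + 56.903/60 = 80.948383
  W → negative
Point 2:
  Lat: degrees = first 2 digits = 88, minutes = 38.933; 88 + 38.933/60 = 88.648883
  S ⇒ negate
  λ: split at 3 digits → 000° and 58.1066′; 0 + 58.1066/60 = 0.968443
  E → positive
Point 3:
  φ: 64 + 5.894/60 = 64.098233
  S ⇒ negate
  λ: 15.67′ = 0.261167°; total 35.261167
  W ⇒ negate
Point 4:
  Latitude: degrees = first 2 digits = 73, minutes = 30.7088; 73 + 30.7088/60 = 73.511813
  hemisphere S, so the sign is −
  Longitude: split at 3 digits → 108° and 43.2696′; 108 + 43.2696/60 = 108.721160
  E → positive
Point 5:
  φ: 74° + 2/60 + 0.1/3600 = 74 + 0.033333 + 0.000028 = 74.033361
  S ⇒ negate
  λ: 72° + 0/60 + 5.4/3600 = 72 + 0.000000 + 0.001500 = 72.001500
  W ⇒ negate
Point 6:
  Lat: split at 2 digits → 13° and 53.199′; 13 + 53.199/60 = 13.886650
  hemisphere S, so the sign is −
  Longitude: degrees = first 3 digits = 109, minutes = 55.19505; 109 + 55.19505/60 = 109.919918
  W ⇒ negate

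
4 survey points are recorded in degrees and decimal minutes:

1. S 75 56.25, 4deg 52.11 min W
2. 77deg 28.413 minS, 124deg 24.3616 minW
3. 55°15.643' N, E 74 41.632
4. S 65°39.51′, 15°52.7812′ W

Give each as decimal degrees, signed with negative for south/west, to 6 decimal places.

1. -75.937500, -4.868500
2. -77.473550, -124.406027
3. 55.260717, 74.693867
4. -65.658500, -15.879687

Point 1:
  φ: 75 + 56.25/60 = 75.9375000
  S ⇒ negate
  Lon: 4 + 52.11/60 = 4.8685000
  W → negative
Point 2:
  Lat: 77 + 28.413/60 = 77.4735500
  hemisphere S, so the sign is −
  λ: 24.3616′ = 0.406027°; total 124.4060267
  W ⇒ negate
Point 3:
  Latitude: 15.643′ = 0.260717°; total 55.2607167
  N ⇒ keep positive
  Lon: 41.632′ = 0.693867°; total 74.6938667
  E ⇒ keep positive
Point 4:
  Lat: 39.51′ = 0.658500°; total 65.6585000
  S → negative
  Lon: 15 + 52.7812/60 = 15.8796867
  hemisphere W, so the sign is −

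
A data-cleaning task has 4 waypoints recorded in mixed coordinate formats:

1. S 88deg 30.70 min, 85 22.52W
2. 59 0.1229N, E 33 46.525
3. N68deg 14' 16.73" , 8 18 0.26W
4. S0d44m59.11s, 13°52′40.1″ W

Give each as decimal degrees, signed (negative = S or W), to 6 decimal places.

1. -88.511667, -85.375333
2. 59.002048, 33.775417
3. 68.237981, -8.300072
4. -0.749753, -13.877806

Point 1:
  φ: 88 + 30.7/60 = 88.5116667
  hemisphere S, so the sign is −
  λ: 22.52′ = 0.375333°; total 85.3753333
  W → negative
Point 2:
  Lat: 59 + 0.1229/60 = 59.0020483
  N ⇒ keep positive
  λ: 46.525′ = 0.775417°; total 33.7754167
  E → positive
Point 3:
  Lat: 68 + 14/60 + 16.73/3600 = 68.2379806
  N → positive
  Longitude: 18′ + 0.26″ = 18.00433′; 8 + 18.00433/60 = 8.3000722
  W → negative
Point 4:
  Latitude: 44′ + 59.11″ = 44.98517′; 0 + 44.98517/60 = 0.7497528
  S ⇒ negate
  λ: 13° + 52/60 + 40.1/3600 = 13 + 0.866667 + 0.011139 = 13.8778056
  W → negative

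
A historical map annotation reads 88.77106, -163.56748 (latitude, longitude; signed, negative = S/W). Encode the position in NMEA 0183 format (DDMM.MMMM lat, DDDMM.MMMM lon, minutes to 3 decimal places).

Lat: fractional part 0.771060 → 46.26360 minutes
Longitude is negative → W; |value| = 163.567480
λ: minutes = (163.567480 − 163) × 60 = 34.04880

8846.264,N / 16334.049,W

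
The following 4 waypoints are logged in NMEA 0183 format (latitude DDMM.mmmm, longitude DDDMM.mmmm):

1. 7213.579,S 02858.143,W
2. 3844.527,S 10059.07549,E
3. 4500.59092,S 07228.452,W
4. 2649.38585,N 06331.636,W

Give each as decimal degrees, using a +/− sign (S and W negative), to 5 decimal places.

Point 1:
  Latitude: split at 2 digits → 72° and 13.579′; 72 + 13.579/60 = 72.226317
  hemisphere S, so the sign is −
  Longitude: split at 3 digits → 028° and 58.143′; 28 + 58.143/60 = 28.969050
  W → negative
Point 2:
  φ: split at 2 digits → 38° and 44.527′; 38 + 44.527/60 = 38.742117
  hemisphere S, so the sign is −
  λ: degrees = first 3 digits = 100, minutes = 59.07549; 100 + 59.07549/60 = 100.984592
  E → positive
Point 3:
  φ: degrees = first 2 digits = 45, minutes = 0.59092; 45 + 0.59092/60 = 45.009849
  S ⇒ negate
  λ: split at 3 digits → 072° and 28.452′; 72 + 28.452/60 = 72.474200
  W → negative
Point 4:
  Lat: degrees = first 2 digits = 26, minutes = 49.38585; 26 + 49.38585/60 = 26.823098
  N ⇒ keep positive
  Longitude: degrees = first 3 digits = 63, minutes = 31.636; 63 + 31.636/60 = 63.527267
  W ⇒ negate

1. -72.22632, -28.96905
2. -38.74212, 100.98459
3. -45.00985, -72.47420
4. 26.82310, -63.52727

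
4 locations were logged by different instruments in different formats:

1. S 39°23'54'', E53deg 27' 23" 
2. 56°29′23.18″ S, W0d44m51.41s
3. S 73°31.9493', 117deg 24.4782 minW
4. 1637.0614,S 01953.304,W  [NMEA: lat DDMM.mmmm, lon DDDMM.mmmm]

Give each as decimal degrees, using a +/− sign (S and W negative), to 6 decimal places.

1. -39.398333, 53.456389
2. -56.489772, -0.747614
3. -73.532488, -117.407970
4. -16.617690, -19.888400

Point 1:
  Latitude: 23′ + 54″ = 23.90000′; 39 + 23.90000/60 = 39.3983333
  S → negative
  Longitude: 27′ + 23″ = 27.38333′; 53 + 27.38333/60 = 53.4563889
  E → positive
Point 2:
  Lat: 29′ + 23.18″ = 29.38633′; 56 + 29.38633/60 = 56.4897722
  S → negative
  Longitude: 0 + 44/60 + 51.41/3600 = 0.7476139
  W ⇒ negate
Point 3:
  φ: 73 + 31.9493/60 = 73.5324883
  S ⇒ negate
  Lon: 117 + 24.4782/60 = 117.4079700
  W ⇒ negate
Point 4:
  φ: degrees = first 2 digits = 16, minutes = 37.0614; 16 + 37.0614/60 = 16.6176900
  S ⇒ negate
  Longitude: split at 3 digits → 019° and 53.304′; 19 + 53.304/60 = 19.8884000
  hemisphere W, so the sign is −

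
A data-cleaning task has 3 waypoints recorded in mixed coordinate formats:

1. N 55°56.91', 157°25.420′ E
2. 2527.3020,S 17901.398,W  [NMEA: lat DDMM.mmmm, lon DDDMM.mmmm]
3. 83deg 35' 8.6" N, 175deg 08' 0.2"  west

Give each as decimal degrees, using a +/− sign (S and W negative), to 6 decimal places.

1. 55.948500, 157.423667
2. -25.455033, -179.023300
3. 83.585722, -175.133389

Point 1:
  Lat: 56.91′ = 0.948500°; total 55.9485000
  N ⇒ keep positive
  Lon: 25.42′ = 0.423667°; total 157.4236667
  E ⇒ keep positive
Point 2:
  Lat: degrees = first 2 digits = 25, minutes = 27.302; 25 + 27.302/60 = 25.4550333
  S → negative
  Longitude: degrees = first 3 digits = 179, minutes = 1.398; 179 + 1.398/60 = 179.0233000
  W → negative
Point 3:
  Latitude: 83 + 35/60 + 8.6/3600 = 83.5857222
  N → positive
  Lon: 175 + 8/60 + 0.2/3600 = 175.1333889
  hemisphere W, so the sign is −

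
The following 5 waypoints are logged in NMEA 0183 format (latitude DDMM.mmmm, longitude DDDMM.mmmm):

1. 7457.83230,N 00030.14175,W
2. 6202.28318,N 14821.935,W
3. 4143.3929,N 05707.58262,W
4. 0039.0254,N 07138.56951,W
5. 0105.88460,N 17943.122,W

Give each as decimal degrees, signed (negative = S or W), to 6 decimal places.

1. 74.963872, -0.502363
2. 62.038053, -148.365583
3. 41.723215, -57.126377
4. 0.650423, -71.642825
5. 1.098077, -179.718700

Point 1:
  Latitude: split at 2 digits → 74° and 57.8323′; 74 + 57.8323/60 = 74.9638717
  N ⇒ keep positive
  Lon: degrees = first 3 digits = 0, minutes = 30.14175; 0 + 30.14175/60 = 0.5023625
  W → negative
Point 2:
  Latitude: degrees = first 2 digits = 62, minutes = 2.28318; 62 + 2.28318/60 = 62.0380530
  N → positive
  Longitude: degrees = first 3 digits = 148, minutes = 21.935; 148 + 21.935/60 = 148.3655833
  W → negative
Point 3:
  Lat: split at 2 digits → 41° and 43.3929′; 41 + 43.3929/60 = 41.7232150
  N → positive
  λ: degrees = first 3 digits = 57, minutes = 7.58262; 57 + 7.58262/60 = 57.1263770
  hemisphere W, so the sign is −
Point 4:
  φ: degrees = first 2 digits = 0, minutes = 39.0254; 0 + 39.0254/60 = 0.6504233
  N → positive
  Longitude: split at 3 digits → 071° and 38.56951′; 71 + 38.56951/60 = 71.6428252
  W → negative
Point 5:
  Latitude: split at 2 digits → 01° and 5.8846′; 1 + 5.8846/60 = 1.0980767
  N → positive
  Longitude: split at 3 digits → 179° and 43.122′; 179 + 43.122/60 = 179.7187000
  hemisphere W, so the sign is −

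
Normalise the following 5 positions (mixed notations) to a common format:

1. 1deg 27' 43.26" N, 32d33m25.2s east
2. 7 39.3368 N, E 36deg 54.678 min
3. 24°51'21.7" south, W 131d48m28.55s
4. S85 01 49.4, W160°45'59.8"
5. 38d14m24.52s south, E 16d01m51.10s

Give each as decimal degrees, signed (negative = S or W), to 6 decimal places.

1. 1.462017, 32.557000
2. 7.655613, 36.911300
3. -24.856028, -131.807931
4. -85.030389, -160.766611
5. -38.240144, 16.030861

Point 1:
  Lat: 27′ + 43.26″ = 27.72100′; 1 + 27.72100/60 = 1.4620167
  N ⇒ keep positive
  Longitude: 32° + 33/60 + 25.2/3600 = 32 + 0.550000 + 0.007000 = 32.5570000
  E ⇒ keep positive
Point 2:
  Latitude: 7 + 39.3368/60 = 7.6556133
  N → positive
  Longitude: 36 + 54.678/60 = 36.9113000
  E → positive
Point 3:
  Latitude: 24° + 51/60 + 21.7/3600 = 24 + 0.850000 + 0.006028 = 24.8560278
  S ⇒ negate
  Lon: 131 + 48/60 + 28.55/3600 = 131.8079306
  W → negative
Point 4:
  φ: 85 + 1/60 + 49.4/3600 = 85.0303889
  hemisphere S, so the sign is −
  λ: 45′ + 59.8″ = 45.99667′; 160 + 45.99667/60 = 160.7666111
  W → negative
Point 5:
  Latitude: 14′ + 24.52″ = 14.40867′; 38 + 14.40867/60 = 38.2401444
  S → negative
  Longitude: 16 + 1/60 + 51.1/3600 = 16.0308611
  E → positive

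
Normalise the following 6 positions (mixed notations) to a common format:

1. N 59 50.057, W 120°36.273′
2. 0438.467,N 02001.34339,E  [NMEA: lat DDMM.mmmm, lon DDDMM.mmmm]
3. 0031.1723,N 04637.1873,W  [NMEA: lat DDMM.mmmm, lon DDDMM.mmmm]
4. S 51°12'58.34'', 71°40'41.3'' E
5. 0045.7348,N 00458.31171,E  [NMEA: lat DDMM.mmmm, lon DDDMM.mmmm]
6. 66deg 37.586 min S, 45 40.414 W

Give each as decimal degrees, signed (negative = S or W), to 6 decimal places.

Point 1:
  φ: 50.057′ = 0.834283°; total 59.8342833
  N → positive
  Lon: 36.273′ = 0.604550°; total 120.6045500
  W → negative
Point 2:
  φ: split at 2 digits → 04° and 38.467′; 4 + 38.467/60 = 4.6411167
  N → positive
  Lon: split at 3 digits → 020° and 1.34339′; 20 + 1.34339/60 = 20.0223898
  E → positive
Point 3:
  Lat: degrees = first 2 digits = 0, minutes = 31.1723; 0 + 31.1723/60 = 0.5195383
  N → positive
  Longitude: split at 3 digits → 046° and 37.1873′; 46 + 37.1873/60 = 46.6197883
  W → negative
Point 4:
  Latitude: 51 + 12/60 + 58.34/3600 = 51.2162056
  hemisphere S, so the sign is −
  λ: 40′ + 41.3″ = 40.68833′; 71 + 40.68833/60 = 71.6781389
  E → positive
Point 5:
  Latitude: degrees = first 2 digits = 0, minutes = 45.7348; 0 + 45.7348/60 = 0.7622467
  N → positive
  Lon: split at 3 digits → 004° and 58.31171′; 4 + 58.31171/60 = 4.9718618
  E ⇒ keep positive
Point 6:
  Latitude: 66 + 37.586/60 = 66.6264333
  S ⇒ negate
  Longitude: 40.414′ = 0.673567°; total 45.6735667
  hemisphere W, so the sign is −

1. 59.834283, -120.604550
2. 4.641117, 20.022390
3. 0.519538, -46.619788
4. -51.216206, 71.678139
5. 0.762247, 4.971862
6. -66.626433, -45.673567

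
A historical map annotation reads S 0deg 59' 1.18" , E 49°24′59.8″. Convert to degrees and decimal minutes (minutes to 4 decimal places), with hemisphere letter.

0° 59.0197′ S, 49° 24.9967′ E

φ: seconds/60 = 0.01967; minutes = 59 + 0.01967 = 59.019667
Longitude: seconds/60 = 0.99667; minutes = 24 + 0.99667 = 24.996667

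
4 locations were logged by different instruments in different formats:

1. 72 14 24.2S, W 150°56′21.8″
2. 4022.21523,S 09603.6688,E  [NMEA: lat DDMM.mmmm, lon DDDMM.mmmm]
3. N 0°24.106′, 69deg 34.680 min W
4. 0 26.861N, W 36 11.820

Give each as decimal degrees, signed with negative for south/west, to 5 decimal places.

1. -72.24006, -150.93939
2. -40.37025, 96.06115
3. 0.40177, -69.57800
4. 0.44768, -36.19700

Point 1:
  Latitude: 72° + 14/60 + 24.2/3600 = 72 + 0.233333 + 0.006722 = 72.240056
  hemisphere S, so the sign is −
  Longitude: 150° + 56/60 + 21.8/3600 = 150 + 0.933333 + 0.006056 = 150.939389
  W ⇒ negate
Point 2:
  Latitude: split at 2 digits → 40° and 22.21523′; 40 + 22.21523/60 = 40.370254
  hemisphere S, so the sign is −
  λ: degrees = first 3 digits = 96, minutes = 3.6688; 96 + 3.6688/60 = 96.061147
  E ⇒ keep positive
Point 3:
  Lat: 0 + 24.106/60 = 0.401767
  N → positive
  λ: 69 + 34.68/60 = 69.578000
  W ⇒ negate
Point 4:
  Latitude: 26.861′ = 0.447683°; total 0.447683
  N ⇒ keep positive
  Longitude: 36 + 11.82/60 = 36.197000
  W ⇒ negate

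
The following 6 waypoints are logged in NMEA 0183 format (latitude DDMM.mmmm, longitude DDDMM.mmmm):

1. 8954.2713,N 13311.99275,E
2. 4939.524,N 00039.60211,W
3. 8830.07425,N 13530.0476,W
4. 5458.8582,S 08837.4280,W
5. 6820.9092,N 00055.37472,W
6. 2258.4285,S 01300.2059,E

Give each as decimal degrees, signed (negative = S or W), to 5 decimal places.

1. 89.90452, 133.19988
2. 49.65873, -0.66004
3. 88.50124, -135.50079
4. -54.98097, -88.62380
5. 68.34849, -0.92291
6. -22.97381, 13.00343

Point 1:
  Lat: split at 2 digits → 89° and 54.2713′; 89 + 54.2713/60 = 89.904522
  N ⇒ keep positive
  Longitude: degrees = first 3 digits = 133, minutes = 11.99275; 133 + 11.99275/60 = 133.199879
  E ⇒ keep positive
Point 2:
  Lat: split at 2 digits → 49° and 39.524′; 49 + 39.524/60 = 49.658733
  N ⇒ keep positive
  Longitude: degrees = first 3 digits = 0, minutes = 39.60211; 0 + 39.60211/60 = 0.660035
  W → negative
Point 3:
  Lat: split at 2 digits → 88° and 30.07425′; 88 + 30.07425/60 = 88.501238
  N ⇒ keep positive
  λ: degrees = first 3 digits = 135, minutes = 30.0476; 135 + 30.0476/60 = 135.500793
  hemisphere W, so the sign is −
Point 4:
  φ: degrees = first 2 digits = 54, minutes = 58.8582; 54 + 58.8582/60 = 54.980970
  S → negative
  Lon: degrees = first 3 digits = 88, minutes = 37.428; 88 + 37.428/60 = 88.623800
  hemisphere W, so the sign is −
Point 5:
  φ: degrees = first 2 digits = 68, minutes = 20.9092; 68 + 20.9092/60 = 68.348487
  N ⇒ keep positive
  Longitude: split at 3 digits → 000° and 55.37472′; 0 + 55.37472/60 = 0.922912
  W → negative
Point 6:
  φ: split at 2 digits → 22° and 58.4285′; 22 + 58.4285/60 = 22.973808
  S → negative
  λ: degrees = first 3 digits = 13, minutes = 0.2059; 13 + 0.2059/60 = 13.003432
  E → positive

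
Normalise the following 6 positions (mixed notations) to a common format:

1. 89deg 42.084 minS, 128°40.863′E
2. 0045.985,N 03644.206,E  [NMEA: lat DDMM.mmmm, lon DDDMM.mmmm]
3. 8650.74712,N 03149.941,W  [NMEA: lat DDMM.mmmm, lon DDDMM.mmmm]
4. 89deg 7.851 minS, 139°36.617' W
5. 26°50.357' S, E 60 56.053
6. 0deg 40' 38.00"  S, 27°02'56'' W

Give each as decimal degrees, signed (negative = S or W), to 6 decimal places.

1. -89.701400, 128.681050
2. 0.766417, 36.736767
3. 86.845785, -31.832350
4. -89.130850, -139.610283
5. -26.839283, 60.934217
6. -0.677222, -27.048889

Point 1:
  Lat: 89 + 42.084/60 = 89.7014000
  S ⇒ negate
  λ: 40.863′ = 0.681050°; total 128.6810500
  E ⇒ keep positive
Point 2:
  φ: degrees = first 2 digits = 0, minutes = 45.985; 0 + 45.985/60 = 0.7664167
  N → positive
  Lon: split at 3 digits → 036° and 44.206′; 36 + 44.206/60 = 36.7367667
  E ⇒ keep positive
Point 3:
  Latitude: degrees = first 2 digits = 86, minutes = 50.74712; 86 + 50.74712/60 = 86.8457853
  N ⇒ keep positive
  Longitude: split at 3 digits → 031° and 49.941′; 31 + 49.941/60 = 31.8323500
  hemisphere W, so the sign is −
Point 4:
  Lat: 89 + 7.851/60 = 89.1308500
  S ⇒ negate
  Longitude: 36.617′ = 0.610283°; total 139.6102833
  hemisphere W, so the sign is −
Point 5:
  Lat: 50.357′ = 0.839283°; total 26.8392833
  S ⇒ negate
  Longitude: 56.053′ = 0.934217°; total 60.9342167
  E → positive
Point 6:
  φ: 0 + 40/60 + 38/3600 = 0.6772222
  S ⇒ negate
  Longitude: 2′ + 56″ = 2.93333′; 27 + 2.93333/60 = 27.0488889
  hemisphere W, so the sign is −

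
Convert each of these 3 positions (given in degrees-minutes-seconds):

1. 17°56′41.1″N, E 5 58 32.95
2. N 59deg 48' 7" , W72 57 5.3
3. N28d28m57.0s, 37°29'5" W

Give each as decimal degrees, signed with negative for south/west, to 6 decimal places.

1. 17.944750, 5.975819
2. 59.801944, -72.951472
3. 28.482500, -37.484722

Point 1:
  Latitude: 17 + 56/60 + 41.1/3600 = 17.9447500
  N ⇒ keep positive
  λ: 5 + 58/60 + 32.95/3600 = 5.9758194
  E → positive
Point 2:
  Latitude: 48′ + 7″ = 48.11667′; 59 + 48.11667/60 = 59.8019444
  N ⇒ keep positive
  Lon: 72 + 57/60 + 5.3/3600 = 72.9514722
  W ⇒ negate
Point 3:
  Lat: 28° + 28/60 + 57/3600 = 28 + 0.466667 + 0.015833 = 28.4825000
  N ⇒ keep positive
  λ: 37° + 29/60 + 5/3600 = 37 + 0.483333 + 0.001389 = 37.4847222
  W ⇒ negate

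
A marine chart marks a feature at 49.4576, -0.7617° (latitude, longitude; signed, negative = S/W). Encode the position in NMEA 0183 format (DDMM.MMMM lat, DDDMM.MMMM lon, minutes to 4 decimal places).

φ: minutes = (49.457600 − 49) × 60 = 27.456000
Longitude is negative → W; |value| = 0.761700
Lon: minutes = (0.761700 − 0) × 60 = 45.702000

4927.4560,N / 00045.7020,W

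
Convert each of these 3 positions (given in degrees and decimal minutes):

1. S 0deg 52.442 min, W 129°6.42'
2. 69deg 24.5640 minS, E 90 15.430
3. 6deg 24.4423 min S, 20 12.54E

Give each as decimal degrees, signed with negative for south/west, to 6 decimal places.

Point 1:
  Lat: 52.442′ = 0.874033°; total 0.8740333
  hemisphere S, so the sign is −
  λ: 129 + 6.42/60 = 129.1070000
  W → negative
Point 2:
  Lat: 24.564′ = 0.409400°; total 69.4094000
  S → negative
  Lon: 15.43′ = 0.257167°; total 90.2571667
  E ⇒ keep positive
Point 3:
  Latitude: 24.4423′ = 0.407372°; total 6.4073717
  hemisphere S, so the sign is −
  Longitude: 12.54′ = 0.209000°; total 20.2090000
  E → positive

1. -0.874033, -129.107000
2. -69.409400, 90.257167
3. -6.407372, 20.209000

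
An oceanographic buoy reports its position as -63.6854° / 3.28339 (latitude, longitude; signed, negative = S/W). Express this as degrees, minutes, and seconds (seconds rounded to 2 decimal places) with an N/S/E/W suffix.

Latitude is negative → S; |value| = 63.685400
Latitude: 0.685400 × 60 = 41.12400′ → 41′, remainder × 60 = 7.4400″
Longitude: whole degrees 3; 17.00340′ → 17′ and 0.2040″

63°41′7.44″ S, 3°17′0.20″ E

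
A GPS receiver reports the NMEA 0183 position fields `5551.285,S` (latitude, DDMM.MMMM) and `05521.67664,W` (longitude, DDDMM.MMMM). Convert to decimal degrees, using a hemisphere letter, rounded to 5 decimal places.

φ: split at 2 digits → 55° and 51.285′; 55 + 51.285/60 = 55.854750
λ: split at 3 digits → 055° and 21.67664′; 55 + 21.67664/60 = 55.361277

55.85475° S, 55.36128° W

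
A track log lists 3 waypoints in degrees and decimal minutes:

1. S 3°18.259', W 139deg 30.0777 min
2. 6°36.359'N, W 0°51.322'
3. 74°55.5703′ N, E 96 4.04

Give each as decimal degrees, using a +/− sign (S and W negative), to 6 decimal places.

Point 1:
  Lat: 18.259′ = 0.304317°; total 3.3043167
  hemisphere S, so the sign is −
  Lon: 139 + 30.0777/60 = 139.5012950
  W ⇒ negate
Point 2:
  φ: 36.359′ = 0.605983°; total 6.6059833
  N → positive
  Lon: 0 + 51.322/60 = 0.8553667
  W ⇒ negate
Point 3:
  Lat: 55.5703′ = 0.926172°; total 74.9261717
  N → positive
  Longitude: 4.04′ = 0.067333°; total 96.0673333
  E ⇒ keep positive

1. -3.304317, -139.501295
2. 6.605983, -0.855367
3. 74.926172, 96.067333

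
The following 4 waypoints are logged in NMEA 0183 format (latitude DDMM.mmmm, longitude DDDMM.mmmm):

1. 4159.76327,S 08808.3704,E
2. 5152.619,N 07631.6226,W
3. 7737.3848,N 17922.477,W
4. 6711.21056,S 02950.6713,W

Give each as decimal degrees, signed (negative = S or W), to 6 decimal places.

Point 1:
  φ: split at 2 digits → 41° and 59.76327′; 41 + 59.76327/60 = 41.9960545
  S → negative
  λ: degrees = first 3 digits = 88, minutes = 8.3704; 88 + 8.3704/60 = 88.1395067
  E ⇒ keep positive
Point 2:
  Latitude: degrees = first 2 digits = 51, minutes = 52.619; 51 + 52.619/60 = 51.8769833
  N ⇒ keep positive
  Lon: degrees = first 3 digits = 76, minutes = 31.6226; 76 + 31.6226/60 = 76.5270433
  hemisphere W, so the sign is −
Point 3:
  φ: degrees = first 2 digits = 77, minutes = 37.3848; 77 + 37.3848/60 = 77.6230800
  N ⇒ keep positive
  Lon: degrees = first 3 digits = 179, minutes = 22.477; 179 + 22.477/60 = 179.3746167
  hemisphere W, so the sign is −
Point 4:
  Latitude: degrees = first 2 digits = 67, minutes = 11.21056; 67 + 11.21056/60 = 67.1868427
  S ⇒ negate
  Longitude: split at 3 digits → 029° and 50.6713′; 29 + 50.6713/60 = 29.8445217
  W → negative

1. -41.996055, 88.139507
2. 51.876983, -76.527043
3. 77.623080, -179.374617
4. -67.186843, -29.844522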